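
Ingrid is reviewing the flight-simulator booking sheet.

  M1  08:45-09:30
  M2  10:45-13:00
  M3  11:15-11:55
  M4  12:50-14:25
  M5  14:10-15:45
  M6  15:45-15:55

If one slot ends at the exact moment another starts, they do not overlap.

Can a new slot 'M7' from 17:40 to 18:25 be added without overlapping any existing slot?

Yes — the slot is free

M1: ends 09:30 at or before M7 starts 17:40 → clear.
M2: ends 13:00 at or before M7 starts 17:40 → clear.
M3: ends 11:55 at or before M7 starts 17:40 → clear.
M4: ends 14:25 at or before M7 starts 17:40 → clear.
M5: ends 15:45 at or before M7 starts 17:40 → clear.
M6: ends 15:55 at or before M7 starts 17:40 → clear.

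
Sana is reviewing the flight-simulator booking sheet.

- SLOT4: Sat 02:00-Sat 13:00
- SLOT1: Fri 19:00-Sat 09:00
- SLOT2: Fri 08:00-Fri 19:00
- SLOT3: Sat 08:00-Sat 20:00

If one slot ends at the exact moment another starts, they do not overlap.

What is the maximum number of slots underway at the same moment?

3

Sort all start/end points and keep a running count:
Fri 08:00 start SLOT2 → 1
Fri 19:00 end SLOT2 → 0
Fri 19:00 start SLOT1 → 1
Sat 02:00 start SLOT4 → 2
Sat 08:00 start SLOT3 → 3
Sat 09:00 end SLOT1 → 2
Sat 13:00 end SLOT4 → 1
Sat 20:00 end SLOT3 → 0
Peak is 3, at Sat 08:00 (SLOT1, SLOT3, SLOT4).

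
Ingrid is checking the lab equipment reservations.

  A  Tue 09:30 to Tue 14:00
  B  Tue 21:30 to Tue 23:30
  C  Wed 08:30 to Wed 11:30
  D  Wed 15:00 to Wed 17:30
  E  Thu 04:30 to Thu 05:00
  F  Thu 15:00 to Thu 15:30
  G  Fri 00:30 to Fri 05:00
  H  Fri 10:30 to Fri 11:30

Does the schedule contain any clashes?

Sorted by start: A, B, C, D, E, F, G, H.
B starts after A ends, so nothing later overlaps A either.
C starts after B ends, so nothing later overlaps B either.
D starts after C ends, so nothing later overlaps C either.
E starts after D ends, so nothing later overlaps D either.
F starts after E ends, so nothing later overlaps E either.
G starts after F ends, so nothing later overlaps F either.
H starts after G ends.
Every pair is clear; the schedule has no overlaps.

No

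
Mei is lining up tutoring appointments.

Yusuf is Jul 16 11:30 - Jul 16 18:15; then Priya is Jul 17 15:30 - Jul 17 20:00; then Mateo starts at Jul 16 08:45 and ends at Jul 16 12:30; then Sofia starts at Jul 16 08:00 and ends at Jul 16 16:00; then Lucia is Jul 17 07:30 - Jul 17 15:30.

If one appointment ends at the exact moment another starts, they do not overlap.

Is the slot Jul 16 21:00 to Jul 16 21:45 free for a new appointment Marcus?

Yes — the slot is free

Sofia: ends Jul 16 16:00 at or before Marcus starts Jul 16 21:00 → clear.
Mateo: ends Jul 16 12:30 at or before Marcus starts Jul 16 21:00 → clear.
Yusuf: ends Jul 16 18:15 at or before Marcus starts Jul 16 21:00 → clear.
Lucia: starts Jul 17 07:30 at or after Marcus ends Jul 16 21:45 → clear.
Priya: starts Jul 17 15:30 at or after Marcus ends Jul 16 21:45 → clear.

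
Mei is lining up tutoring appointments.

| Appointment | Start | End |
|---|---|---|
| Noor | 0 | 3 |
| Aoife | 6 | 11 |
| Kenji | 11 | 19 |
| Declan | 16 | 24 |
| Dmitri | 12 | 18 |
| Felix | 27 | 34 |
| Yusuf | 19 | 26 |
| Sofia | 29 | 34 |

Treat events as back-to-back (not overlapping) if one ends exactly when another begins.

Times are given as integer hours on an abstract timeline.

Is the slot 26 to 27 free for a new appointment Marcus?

Yes — the slot is free

Noor: ends 3 at or before Marcus starts 26 → clear.
Aoife: ends 11 at or before Marcus starts 26 → clear.
Kenji: ends 19 at or before Marcus starts 26 → clear.
Dmitri: ends 18 at or before Marcus starts 26 → clear.
Declan: ends 24 at or before Marcus starts 26 → clear.
Yusuf: ends 26 at or before Marcus starts 26 → clear.
Felix: starts 27 at or after Marcus ends 27 → clear.
Sofia: starts 29 at or after Marcus ends 27 → clear.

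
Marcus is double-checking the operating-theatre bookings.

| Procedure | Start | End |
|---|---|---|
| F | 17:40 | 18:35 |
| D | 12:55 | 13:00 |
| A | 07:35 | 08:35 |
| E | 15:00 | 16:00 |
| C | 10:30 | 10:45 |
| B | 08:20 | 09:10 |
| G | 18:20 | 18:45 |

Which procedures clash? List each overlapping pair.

Sorted by start: A, B, C, D, E, F, G.
B starts before A ends → A and B overlap.
C starts after A ends, so nothing later overlaps A either.
C starts after B ends, so nothing later overlaps B either.
D starts after C ends, so nothing later overlaps C either.
E starts after D ends, so nothing later overlaps D either.
F starts after E ends, so nothing later overlaps E either.
G starts before F ends → F and G overlap.

A & B, F & G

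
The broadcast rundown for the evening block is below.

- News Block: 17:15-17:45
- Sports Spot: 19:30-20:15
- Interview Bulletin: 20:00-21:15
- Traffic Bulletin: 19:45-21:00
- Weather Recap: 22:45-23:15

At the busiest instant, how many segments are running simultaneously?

Sweep the timeline, counting +1 at each start and −1 at each end (ends before starts at a tie):
17:15 start News Block → 1
17:45 end News Block → 0
19:30 start Sports Spot → 1
19:45 start Traffic Bulletin → 2
20:00 start Interview Bulletin → 3
20:15 end Sports Spot → 2
21:00 end Traffic Bulletin → 1
21:15 end Interview Bulletin → 0
22:45 start Weather Recap → 1
23:15 end Weather Recap → 0
Peak is 3, at 20:00 (Interview Bulletin, Sports Spot, Traffic Bulletin).

3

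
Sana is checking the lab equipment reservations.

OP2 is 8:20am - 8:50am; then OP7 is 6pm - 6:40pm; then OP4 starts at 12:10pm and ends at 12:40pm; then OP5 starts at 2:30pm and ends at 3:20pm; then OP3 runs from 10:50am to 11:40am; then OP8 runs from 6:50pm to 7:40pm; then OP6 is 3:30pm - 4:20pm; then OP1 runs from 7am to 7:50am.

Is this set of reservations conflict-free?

Sorted by start: OP1, OP2, OP3, OP4, OP5, OP6, OP7, OP8.
OP2 starts after OP1 ends, so nothing later overlaps OP1 either.
OP3 starts after OP2 ends, so nothing later overlaps OP2 either.
OP4 starts after OP3 ends, so nothing later overlaps OP3 either.
OP5 starts after OP4 ends, so nothing later overlaps OP4 either.
OP6 starts after OP5 ends, so nothing later overlaps OP5 either.
OP7 starts after OP6 ends, so nothing later overlaps OP6 either.
OP8 starts after OP7 ends.
Every pair is clear; the schedule has no overlaps.

Yes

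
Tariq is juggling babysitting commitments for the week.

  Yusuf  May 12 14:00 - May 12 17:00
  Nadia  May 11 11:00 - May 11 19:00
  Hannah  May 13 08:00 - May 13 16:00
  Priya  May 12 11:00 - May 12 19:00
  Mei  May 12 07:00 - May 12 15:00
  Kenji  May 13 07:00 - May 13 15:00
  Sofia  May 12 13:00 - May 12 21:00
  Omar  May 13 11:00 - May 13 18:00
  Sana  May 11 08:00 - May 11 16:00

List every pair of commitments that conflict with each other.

Hannah & Kenji, Hannah & Omar, Kenji & Omar, Mei & Priya, Mei & Sofia, Mei & Yusuf, Nadia & Sana, Priya & Sofia, Priya & Yusuf, Sofia & Yusuf

Sorted by start: Sana, Nadia, Mei, Priya, Sofia, Yusuf, Kenji, Hannah, Omar.
Nadia starts before Sana ends → Sana and Nadia overlap.
Mei starts after Sana ends, so nothing later overlaps Sana either.
Mei starts after Nadia ends, so nothing later overlaps Nadia either.
Priya starts before Mei ends → Mei and Priya overlap.
Sofia starts before Mei ends → Mei and Sofia overlap.
Yusuf starts before Mei ends → Mei and Yusuf overlap.
Kenji starts after Mei ends, so nothing later overlaps Mei either.
Sofia starts before Priya ends → Priya and Sofia overlap.
Yusuf starts before Priya ends → Priya and Yusuf overlap.
Kenji starts after Priya ends, so nothing later overlaps Priya either.
Yusuf starts before Sofia ends → Sofia and Yusuf overlap.
Kenji starts after Sofia ends, so nothing later overlaps Sofia either.
Kenji starts after Yusuf ends, so nothing later overlaps Yusuf either.
Hannah starts before Kenji ends → Kenji and Hannah overlap.
Omar starts before Kenji ends → Kenji and Omar overlap.
Omar starts before Hannah ends → Hannah and Omar overlap.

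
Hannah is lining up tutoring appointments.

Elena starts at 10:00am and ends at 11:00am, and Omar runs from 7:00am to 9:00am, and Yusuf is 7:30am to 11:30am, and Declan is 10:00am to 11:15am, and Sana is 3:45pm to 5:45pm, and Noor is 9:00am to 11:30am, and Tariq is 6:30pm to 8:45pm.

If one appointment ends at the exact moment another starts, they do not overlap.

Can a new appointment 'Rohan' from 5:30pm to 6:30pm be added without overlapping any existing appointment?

No — it overlaps Sana

Omar: ends 9:00am at or before Rohan starts 5:30pm → clear.
Yusuf: ends 11:30am at or before Rohan starts 5:30pm → clear.
Noor: ends 11:30am at or before Rohan starts 5:30pm → clear.
Elena: ends 11:00am at or before Rohan starts 5:30pm → clear.
Declan: ends 11:15am at or before Rohan starts 5:30pm → clear.
Sana: starts 3:45pm before Rohan ends 6:30pm, and ends 5:45pm after Rohan starts 5:30pm → overlap.
Tariq: starts 6:30pm at or after Rohan ends 6:30pm → clear.
Rohan overlaps Sana.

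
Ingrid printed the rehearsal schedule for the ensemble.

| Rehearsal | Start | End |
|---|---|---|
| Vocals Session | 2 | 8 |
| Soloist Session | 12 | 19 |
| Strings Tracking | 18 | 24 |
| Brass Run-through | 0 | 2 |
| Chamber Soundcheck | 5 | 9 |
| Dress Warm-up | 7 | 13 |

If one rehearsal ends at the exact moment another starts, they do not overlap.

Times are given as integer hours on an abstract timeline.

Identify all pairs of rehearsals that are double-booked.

Chamber Soundcheck & Dress Warm-up, Chamber Soundcheck & Vocals Session, Dress Warm-up & Soloist Session, Dress Warm-up & Vocals Session, Soloist Session & Strings Tracking

Sorted by start: Brass Run-through, Vocals Session, Chamber Soundcheck, Dress Warm-up, Soloist Session, Strings Tracking.
Vocals Session starts exactly when Brass Run-through ends (back-to-back, no overlap), so nothing later overlaps Brass Run-through either.
Chamber Soundcheck starts before Vocals Session ends → Vocals Session and Chamber Soundcheck overlap.
Dress Warm-up starts before Vocals Session ends → Vocals Session and Dress Warm-up overlap.
Soloist Session starts after Vocals Session ends, so nothing later overlaps Vocals Session either.
Dress Warm-up starts before Chamber Soundcheck ends → Chamber Soundcheck and Dress Warm-up overlap.
Soloist Session starts after Chamber Soundcheck ends, so nothing later overlaps Chamber Soundcheck either.
Soloist Session starts before Dress Warm-up ends → Dress Warm-up and Soloist Session overlap.
Strings Tracking starts after Dress Warm-up ends.
Strings Tracking starts before Soloist Session ends → Soloist Session and Strings Tracking overlap.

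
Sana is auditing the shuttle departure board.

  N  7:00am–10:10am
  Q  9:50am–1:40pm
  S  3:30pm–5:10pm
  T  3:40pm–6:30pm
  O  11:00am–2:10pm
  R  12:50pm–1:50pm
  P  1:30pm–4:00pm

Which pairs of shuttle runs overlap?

Sorted by start: N, Q, O, R, P, S, T.
Q starts before N ends → N and Q overlap.
O starts after N ends; N is clear from here.
O starts before Q ends → Q and O overlap.
R starts before Q ends → Q and R overlap.
P starts before Q ends → Q and P overlap.
S starts after Q ends; Q is clear from here.
R starts before O ends → O and R overlap.
P starts before O ends → O and P overlap.
S starts after O ends; O is clear from here.
P starts before R ends → R and P overlap.
S starts after R ends; R is clear from here.
S starts before P ends → P and S overlap.
T starts before P ends → P and T overlap.
T starts before S ends → S and T overlap.

N & Q, O & P, O & Q, O & R, P & Q, P & R, P & S, P & T, Q & R, S & T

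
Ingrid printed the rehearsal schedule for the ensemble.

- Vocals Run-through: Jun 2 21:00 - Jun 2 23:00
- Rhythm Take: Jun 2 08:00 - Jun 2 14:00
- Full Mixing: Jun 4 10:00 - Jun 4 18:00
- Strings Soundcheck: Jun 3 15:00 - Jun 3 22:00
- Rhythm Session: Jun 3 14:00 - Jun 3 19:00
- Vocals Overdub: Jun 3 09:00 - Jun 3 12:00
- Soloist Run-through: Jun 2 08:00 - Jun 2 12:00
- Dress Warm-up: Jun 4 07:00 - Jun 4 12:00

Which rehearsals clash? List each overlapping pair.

Sorted by start: Rhythm Take, Soloist Run-through, Vocals Run-through, Vocals Overdub, Rhythm Session, Strings Soundcheck, Dress Warm-up, Full Mixing.
Soloist Run-through starts before Rhythm Take ends → Rhythm Take and Soloist Run-through overlap.
Vocals Run-through starts after Rhythm Take ends, so nothing later overlaps Rhythm Take either.
Vocals Run-through starts after Soloist Run-through ends, so nothing later overlaps Soloist Run-through either.
Vocals Overdub starts after Vocals Run-through ends, so nothing later overlaps Vocals Run-through either.
Rhythm Session starts after Vocals Overdub ends, so nothing later overlaps Vocals Overdub either.
Strings Soundcheck starts before Rhythm Session ends → Rhythm Session and Strings Soundcheck overlap.
Dress Warm-up starts after Rhythm Session ends, so nothing later overlaps Rhythm Session either.
Dress Warm-up starts after Strings Soundcheck ends, so nothing later overlaps Strings Soundcheck either.
Full Mixing starts before Dress Warm-up ends → Dress Warm-up and Full Mixing overlap.

Dress Warm-up & Full Mixing, Rhythm Session & Strings Soundcheck, Rhythm Take & Soloist Run-through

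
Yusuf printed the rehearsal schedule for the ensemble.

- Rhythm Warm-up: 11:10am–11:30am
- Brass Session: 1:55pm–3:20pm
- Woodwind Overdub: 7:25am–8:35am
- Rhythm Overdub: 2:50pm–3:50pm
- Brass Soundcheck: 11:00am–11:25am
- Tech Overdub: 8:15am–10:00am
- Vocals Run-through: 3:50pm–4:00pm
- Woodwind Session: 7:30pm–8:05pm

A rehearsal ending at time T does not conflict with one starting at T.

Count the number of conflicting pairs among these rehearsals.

Two intervals overlap when each starts before the other ends.
Sorted by start: Woodwind Overdub, Tech Overdub, Brass Soundcheck, Rhythm Warm-up, Brass Session, Rhythm Overdub, Vocals Run-through, Woodwind Session.
Tech Overdub starts before Woodwind Overdub ends → Woodwind Overdub and Tech Overdub overlap.
Brass Soundcheck starts after Woodwind Overdub ends, so nothing later overlaps Woodwind Overdub either.
Brass Soundcheck starts after Tech Overdub ends, so nothing later overlaps Tech Overdub either.
Rhythm Warm-up starts before Brass Soundcheck ends → Brass Soundcheck and Rhythm Warm-up overlap.
Brass Session starts after Brass Soundcheck ends, so nothing later overlaps Brass Soundcheck either.
Brass Session starts after Rhythm Warm-up ends, so nothing later overlaps Rhythm Warm-up either.
Rhythm Overdub starts before Brass Session ends → Brass Session and Rhythm Overdub overlap.
Vocals Run-through starts after Brass Session ends, so nothing later overlaps Brass Session either.
Vocals Run-through starts exactly when Rhythm Overdub ends (back-to-back, no overlap), so nothing later overlaps Rhythm Overdub either.
Woodwind Session starts after Vocals Run-through ends.
Overlapping pairs: Brass Session & Rhythm Overdub, Brass Soundcheck & Rhythm Warm-up, Tech Overdub & Woodwind Overdub — 3 in total.

3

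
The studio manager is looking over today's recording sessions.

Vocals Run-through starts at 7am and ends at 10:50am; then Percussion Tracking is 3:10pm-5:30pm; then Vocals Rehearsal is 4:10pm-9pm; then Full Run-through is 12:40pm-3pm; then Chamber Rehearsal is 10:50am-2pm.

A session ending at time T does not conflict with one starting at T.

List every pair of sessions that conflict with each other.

Chamber Rehearsal & Full Run-through, Percussion Tracking & Vocals Rehearsal

Sorted by start: Vocals Run-through, Chamber Rehearsal, Full Run-through, Percussion Tracking, Vocals Rehearsal.
Chamber Rehearsal starts exactly when Vocals Run-through ends (back-to-back, no overlap); Vocals Run-through is clear from here.
Full Run-through starts before Chamber Rehearsal ends → Chamber Rehearsal and Full Run-through overlap.
Percussion Tracking starts after Chamber Rehearsal ends; Chamber Rehearsal is clear from here.
Percussion Tracking starts after Full Run-through ends; Full Run-through is clear from here.
Vocals Rehearsal starts before Percussion Tracking ends → Percussion Tracking and Vocals Rehearsal overlap.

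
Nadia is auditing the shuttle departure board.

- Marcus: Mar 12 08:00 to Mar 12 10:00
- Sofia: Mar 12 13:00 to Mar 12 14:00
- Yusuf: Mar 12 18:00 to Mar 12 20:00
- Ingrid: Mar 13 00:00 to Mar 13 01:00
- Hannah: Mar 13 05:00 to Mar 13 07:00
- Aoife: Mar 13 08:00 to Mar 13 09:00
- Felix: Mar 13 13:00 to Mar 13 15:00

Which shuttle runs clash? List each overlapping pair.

no overlapping pairs

Sorted by start: Marcus, Sofia, Yusuf, Ingrid, Hannah, Aoife, Felix.
Sofia starts after Marcus ends; Marcus is clear from here.
Yusuf starts after Sofia ends; Sofia is clear from here.
Ingrid starts after Yusuf ends; Yusuf is clear from here.
Hannah starts after Ingrid ends; Ingrid is clear from here.
Aoife starts after Hannah ends; Hannah is clear from here.
Felix starts after Aoife ends.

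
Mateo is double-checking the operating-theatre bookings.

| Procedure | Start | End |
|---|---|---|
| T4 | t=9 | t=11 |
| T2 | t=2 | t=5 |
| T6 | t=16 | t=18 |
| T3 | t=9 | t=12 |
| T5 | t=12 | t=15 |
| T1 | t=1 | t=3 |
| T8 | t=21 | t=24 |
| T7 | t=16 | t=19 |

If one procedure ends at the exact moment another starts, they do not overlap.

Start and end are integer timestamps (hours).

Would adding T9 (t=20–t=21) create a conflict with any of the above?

T1: ends t=3 at or before T9 starts t=20 → clear.
T2: ends t=5 at or before T9 starts t=20 → clear.
T3: ends t=12 at or before T9 starts t=20 → clear.
T4: ends t=11 at or before T9 starts t=20 → clear.
T5: ends t=15 at or before T9 starts t=20 → clear.
T6: ends t=18 at or before T9 starts t=20 → clear.
T7: ends t=19 at or before T9 starts t=20 → clear.
T8: starts t=21 at or after T9 ends t=21 → clear.

No — it doesn't clash with anything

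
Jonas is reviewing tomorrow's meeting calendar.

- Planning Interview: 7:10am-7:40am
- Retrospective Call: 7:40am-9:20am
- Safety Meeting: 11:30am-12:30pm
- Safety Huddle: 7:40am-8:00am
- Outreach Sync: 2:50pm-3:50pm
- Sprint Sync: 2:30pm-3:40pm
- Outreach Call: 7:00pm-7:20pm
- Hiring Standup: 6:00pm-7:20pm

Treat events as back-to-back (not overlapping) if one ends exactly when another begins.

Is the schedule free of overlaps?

Sorted by start: Planning Interview, Retrospective Call, Safety Huddle, Safety Meeting, Sprint Sync, Outreach Sync, Hiring Standup, Outreach Call.
Retrospective Call starts exactly when Planning Interview ends (back-to-back, no overlap) — done with Planning Interview.
Safety Huddle starts before Retrospective Call ends → Retrospective Call and Safety Huddle overlap.
That's a conflict, so the schedule is not conflict-free.

No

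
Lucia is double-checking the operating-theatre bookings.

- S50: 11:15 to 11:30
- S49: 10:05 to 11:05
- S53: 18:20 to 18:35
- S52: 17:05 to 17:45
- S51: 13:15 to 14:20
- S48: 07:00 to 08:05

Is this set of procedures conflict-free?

Yes

Two intervals overlap when each starts before the other ends.
Sorted by start: S48, S49, S50, S51, S52, S53.
S49 starts after S48 ends; S48 is clear from here.
S50 starts after S49 ends; S49 is clear from here.
S51 starts after S50 ends; S50 is clear from here.
S52 starts after S51 ends; S51 is clear from here.
S53 starts after S52 ends.
Every pair is clear; the schedule has no overlaps.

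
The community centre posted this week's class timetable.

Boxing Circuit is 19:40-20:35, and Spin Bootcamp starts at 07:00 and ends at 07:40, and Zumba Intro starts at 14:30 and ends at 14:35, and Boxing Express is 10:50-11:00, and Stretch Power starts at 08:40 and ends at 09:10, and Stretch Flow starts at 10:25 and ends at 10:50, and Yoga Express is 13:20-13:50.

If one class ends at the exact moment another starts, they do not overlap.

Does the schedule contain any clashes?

Sorted by start: Spin Bootcamp, Stretch Power, Stretch Flow, Boxing Express, Yoga Express, Zumba Intro, Boxing Circuit.
Stretch Power starts after Spin Bootcamp ends, so Spin Bootcamp has no further overlaps.
Stretch Flow starts after Stretch Power ends, so Stretch Power has no further overlaps.
Boxing Express starts exactly when Stretch Flow ends (back-to-back, no overlap), so Stretch Flow has no further overlaps.
Yoga Express starts after Boxing Express ends, so Boxing Express has no further overlaps.
Zumba Intro starts after Yoga Express ends, so Yoga Express has no further overlaps.
Boxing Circuit starts after Zumba Intro ends.
Every pair is clear; the schedule has no overlaps.

No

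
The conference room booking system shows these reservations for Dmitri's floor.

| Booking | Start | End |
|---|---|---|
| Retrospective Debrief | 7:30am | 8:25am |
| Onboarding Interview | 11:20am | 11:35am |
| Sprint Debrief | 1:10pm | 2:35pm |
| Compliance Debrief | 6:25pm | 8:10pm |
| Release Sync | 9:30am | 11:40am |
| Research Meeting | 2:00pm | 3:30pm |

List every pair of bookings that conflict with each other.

Onboarding Interview & Release Sync, Research Meeting & Sprint Debrief

Check each pair: they overlap iff neither finishes before the other starts.
Sorted by start: Retrospective Debrief, Release Sync, Onboarding Interview, Sprint Debrief, Research Meeting, Compliance Debrief.
Release Sync starts after Retrospective Debrief ends, so nothing later overlaps Retrospective Debrief either.
Onboarding Interview starts before Release Sync ends → Release Sync and Onboarding Interview overlap.
Sprint Debrief starts after Release Sync ends, so nothing later overlaps Release Sync either.
Sprint Debrief starts after Onboarding Interview ends, so nothing later overlaps Onboarding Interview either.
Research Meeting starts before Sprint Debrief ends → Sprint Debrief and Research Meeting overlap.
Compliance Debrief starts after Sprint Debrief ends.
Compliance Debrief starts after Research Meeting ends.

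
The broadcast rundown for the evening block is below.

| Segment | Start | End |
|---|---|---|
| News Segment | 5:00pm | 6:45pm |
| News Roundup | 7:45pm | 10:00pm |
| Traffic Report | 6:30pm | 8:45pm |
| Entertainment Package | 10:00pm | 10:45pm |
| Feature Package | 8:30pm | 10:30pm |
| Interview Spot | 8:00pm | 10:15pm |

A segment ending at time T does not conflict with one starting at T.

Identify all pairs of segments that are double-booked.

Sorted by start: News Segment, Traffic Report, News Roundup, Interview Spot, Feature Package, Entertainment Package.
Traffic Report starts before News Segment ends → News Segment and Traffic Report overlap.
News Roundup starts after News Segment ends — done with News Segment.
News Roundup starts before Traffic Report ends → Traffic Report and News Roundup overlap.
Interview Spot starts before Traffic Report ends → Traffic Report and Interview Spot overlap.
Feature Package starts before Traffic Report ends → Traffic Report and Feature Package overlap.
Entertainment Package starts after Traffic Report ends.
Interview Spot starts before News Roundup ends → News Roundup and Interview Spot overlap.
Feature Package starts before News Roundup ends → News Roundup and Feature Package overlap.
Entertainment Package starts exactly when News Roundup ends (back-to-back, no overlap).
Feature Package starts before Interview Spot ends → Interview Spot and Feature Package overlap.
Entertainment Package starts before Interview Spot ends → Interview Spot and Entertainment Package overlap.
Entertainment Package starts before Feature Package ends → Feature Package and Entertainment Package overlap.

Entertainment Package & Feature Package, Entertainment Package & Interview Spot, Feature Package & Interview Spot, Feature Package & News Roundup, Feature Package & Traffic Report, Interview Spot & News Roundup, Interview Spot & Traffic Report, News Roundup & Traffic Report, News Segment & Traffic Report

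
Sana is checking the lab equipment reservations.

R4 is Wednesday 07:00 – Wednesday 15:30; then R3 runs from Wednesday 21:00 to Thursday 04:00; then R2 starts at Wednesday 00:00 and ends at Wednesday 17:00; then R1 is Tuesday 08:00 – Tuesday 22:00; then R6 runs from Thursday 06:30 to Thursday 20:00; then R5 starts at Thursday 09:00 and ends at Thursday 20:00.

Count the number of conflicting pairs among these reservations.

2

Two intervals overlap when each starts before the other ends.
Sorted by start: R1, R2, R4, R3, R6, R5.
R2 starts after R1 ends — done with R1.
R4 starts before R2 ends → R2 and R4 overlap.
R3 starts after R2 ends — done with R2.
R3 starts after R4 ends — done with R4.
R6 starts after R3 ends — done with R3.
R5 starts before R6 ends → R6 and R5 overlap.
Overlapping pairs: R2 & R4, R5 & R6 — 2 in total.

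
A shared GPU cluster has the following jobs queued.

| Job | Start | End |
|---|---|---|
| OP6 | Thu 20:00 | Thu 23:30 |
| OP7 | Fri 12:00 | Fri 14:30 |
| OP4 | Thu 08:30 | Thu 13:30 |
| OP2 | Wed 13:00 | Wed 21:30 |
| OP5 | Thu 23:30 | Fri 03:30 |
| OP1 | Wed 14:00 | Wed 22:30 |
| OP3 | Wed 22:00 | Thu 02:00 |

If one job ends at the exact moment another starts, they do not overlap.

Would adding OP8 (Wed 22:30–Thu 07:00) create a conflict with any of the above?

OP2: ends Wed 21:30 at or before OP8 starts Wed 22:30 → clear.
OP1: ends Wed 22:30 at or before OP8 starts Wed 22:30 → clear.
OP3: starts Wed 22:00 before OP8 ends Thu 07:00, and ends Thu 02:00 after OP8 starts Wed 22:30 → overlap.
OP4: starts Thu 08:30 at or after OP8 ends Thu 07:00 → clear.
OP6: starts Thu 20:00 at or after OP8 ends Thu 07:00 → clear.
OP5: starts Thu 23:30 at or after OP8 ends Thu 07:00 → clear.
OP7: starts Fri 12:00 at or after OP8 ends Thu 07:00 → clear.
OP8 overlaps OP3.

Yes — it overlaps OP3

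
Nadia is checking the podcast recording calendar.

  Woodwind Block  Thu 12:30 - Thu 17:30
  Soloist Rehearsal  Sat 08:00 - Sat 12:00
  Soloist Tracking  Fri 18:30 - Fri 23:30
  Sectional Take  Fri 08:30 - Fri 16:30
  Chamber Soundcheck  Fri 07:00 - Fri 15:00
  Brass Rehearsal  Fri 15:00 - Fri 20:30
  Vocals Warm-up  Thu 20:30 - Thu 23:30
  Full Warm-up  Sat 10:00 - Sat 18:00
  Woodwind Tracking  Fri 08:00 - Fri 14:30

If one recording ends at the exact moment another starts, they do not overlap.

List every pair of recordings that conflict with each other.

Brass Rehearsal & Sectional Take, Brass Rehearsal & Soloist Tracking, Chamber Soundcheck & Sectional Take, Chamber Soundcheck & Woodwind Tracking, Full Warm-up & Soloist Rehearsal, Sectional Take & Woodwind Tracking

Check each pair: they overlap iff neither finishes before the other starts.
Sorted by start: Woodwind Block, Vocals Warm-up, Chamber Soundcheck, Woodwind Tracking, Sectional Take, Brass Rehearsal, Soloist Tracking, Soloist Rehearsal, Full Warm-up.
Vocals Warm-up starts after Woodwind Block ends; Woodwind Block is clear from here.
Chamber Soundcheck starts after Vocals Warm-up ends; Vocals Warm-up is clear from here.
Woodwind Tracking starts before Chamber Soundcheck ends → Chamber Soundcheck and Woodwind Tracking overlap.
Sectional Take starts before Chamber Soundcheck ends → Chamber Soundcheck and Sectional Take overlap.
Brass Rehearsal starts exactly when Chamber Soundcheck ends (back-to-back, no overlap); Chamber Soundcheck is clear from here.
Sectional Take starts before Woodwind Tracking ends → Woodwind Tracking and Sectional Take overlap.
Brass Rehearsal starts after Woodwind Tracking ends; Woodwind Tracking is clear from here.
Brass Rehearsal starts before Sectional Take ends → Sectional Take and Brass Rehearsal overlap.
Soloist Tracking starts after Sectional Take ends; Sectional Take is clear from here.
Soloist Tracking starts before Brass Rehearsal ends → Brass Rehearsal and Soloist Tracking overlap.
Soloist Rehearsal starts after Brass Rehearsal ends; Brass Rehearsal is clear from here.
Soloist Rehearsal starts after Soloist Tracking ends; Soloist Tracking is clear from here.
Full Warm-up starts before Soloist Rehearsal ends → Soloist Rehearsal and Full Warm-up overlap.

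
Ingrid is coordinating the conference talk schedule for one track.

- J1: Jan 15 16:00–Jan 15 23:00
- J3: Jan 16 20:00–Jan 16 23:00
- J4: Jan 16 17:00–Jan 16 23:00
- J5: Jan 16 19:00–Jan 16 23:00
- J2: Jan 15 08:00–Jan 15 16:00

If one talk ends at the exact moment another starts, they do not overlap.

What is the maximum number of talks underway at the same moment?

3

Walk through starts and ends in time order (an end at T is processed before a start at T):
Jan 15 08:00 start J2 → 1
Jan 15 16:00 end J2 → 0
Jan 15 16:00 start J1 → 1
Jan 15 23:00 end J1 → 0
Jan 16 17:00 start J4 → 1
Jan 16 19:00 start J5 → 2
Jan 16 20:00 start J3 → 3
Jan 16 23:00 end J3 → 2
Jan 16 23:00 end J4 → 1
Jan 16 23:00 end J5 → 0
Peak is 3, at Jan 16 20:00 (J3, J4, J5).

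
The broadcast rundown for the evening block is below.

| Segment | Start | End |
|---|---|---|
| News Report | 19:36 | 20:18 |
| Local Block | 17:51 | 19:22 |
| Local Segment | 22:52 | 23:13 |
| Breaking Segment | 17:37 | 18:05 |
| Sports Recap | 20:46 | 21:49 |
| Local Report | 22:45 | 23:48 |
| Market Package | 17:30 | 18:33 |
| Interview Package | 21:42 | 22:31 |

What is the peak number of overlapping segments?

Sort all start/end points and keep a running count:
17:30 start Market Package → 1
17:37 start Breaking Segment → 2
17:51 start Local Block → 3
18:05 end Breaking Segment → 2
18:33 end Market Package → 1
19:22 end Local Block → 0
19:36 start News Report → 1
20:18 end News Report → 0
20:46 start Sports Recap → 1
21:42 start Interview Package → 2
21:49 end Sports Recap → 1
22:31 end Interview Package → 0
22:45 start Local Report → 1
22:52 start Local Segment → 2
23:13 end Local Segment → 1
23:48 end Local Report → 0
Peak is 3, at 17:51 (Breaking Segment, Local Block, Market Package).

3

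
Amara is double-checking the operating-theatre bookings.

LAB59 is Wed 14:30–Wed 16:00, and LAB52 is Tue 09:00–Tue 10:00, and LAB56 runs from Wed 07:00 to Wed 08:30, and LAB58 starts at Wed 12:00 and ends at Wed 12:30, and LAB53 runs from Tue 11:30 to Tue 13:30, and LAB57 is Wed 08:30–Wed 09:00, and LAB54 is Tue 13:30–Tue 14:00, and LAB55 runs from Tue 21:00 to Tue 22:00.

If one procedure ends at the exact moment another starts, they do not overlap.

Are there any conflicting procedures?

No

Sorted by start: LAB52, LAB53, LAB54, LAB55, LAB56, LAB57, LAB58, LAB59.
LAB53 starts after LAB52 ends — done with LAB52.
LAB54 starts exactly when LAB53 ends (back-to-back, no overlap) — done with LAB53.
LAB55 starts after LAB54 ends — done with LAB54.
LAB56 starts after LAB55 ends — done with LAB55.
LAB57 starts exactly when LAB56 ends (back-to-back, no overlap) — done with LAB56.
LAB58 starts after LAB57 ends — done with LAB57.
LAB59 starts after LAB58 ends.
Every pair is clear; the schedule has no overlaps.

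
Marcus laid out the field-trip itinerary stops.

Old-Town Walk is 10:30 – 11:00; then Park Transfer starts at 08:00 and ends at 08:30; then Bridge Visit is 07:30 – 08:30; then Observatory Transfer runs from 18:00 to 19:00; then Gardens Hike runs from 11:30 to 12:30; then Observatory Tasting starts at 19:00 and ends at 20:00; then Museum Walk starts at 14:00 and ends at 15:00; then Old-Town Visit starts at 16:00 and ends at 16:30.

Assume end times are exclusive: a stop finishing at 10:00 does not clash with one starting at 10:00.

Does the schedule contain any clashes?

Two intervals overlap when each starts before the other ends.
Sorted by start: Bridge Visit, Park Transfer, Old-Town Walk, Gardens Hike, Museum Walk, Old-Town Visit, Observatory Transfer, Observatory Tasting.
Park Transfer starts before Bridge Visit ends → Bridge Visit and Park Transfer overlap.
That's a conflict, so the schedule is not conflict-free.

Yes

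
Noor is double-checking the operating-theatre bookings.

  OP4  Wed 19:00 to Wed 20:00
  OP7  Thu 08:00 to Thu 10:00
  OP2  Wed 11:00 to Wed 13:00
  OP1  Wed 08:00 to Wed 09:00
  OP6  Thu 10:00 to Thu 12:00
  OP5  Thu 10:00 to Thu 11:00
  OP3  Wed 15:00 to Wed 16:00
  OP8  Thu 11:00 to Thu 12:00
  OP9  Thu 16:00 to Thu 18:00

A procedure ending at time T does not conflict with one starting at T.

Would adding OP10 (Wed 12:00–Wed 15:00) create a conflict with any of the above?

Yes — it overlaps OP2

OP1: ends Wed 09:00 at or before OP10 starts Wed 12:00 → clear.
OP2: starts Wed 11:00 before OP10 ends Wed 15:00, and ends Wed 13:00 after OP10 starts Wed 12:00 → overlap.
OP3: starts Wed 15:00 at or after OP10 ends Wed 15:00 → clear.
OP4: starts Wed 19:00 at or after OP10 ends Wed 15:00 → clear.
OP7: starts Thu 08:00 at or after OP10 ends Wed 15:00 → clear.
OP5: starts Thu 10:00 at or after OP10 ends Wed 15:00 → clear.
OP6: starts Thu 10:00 at or after OP10 ends Wed 15:00 → clear.
OP8: starts Thu 11:00 at or after OP10 ends Wed 15:00 → clear.
OP9: starts Thu 16:00 at or after OP10 ends Wed 15:00 → clear.
OP10 overlaps OP2.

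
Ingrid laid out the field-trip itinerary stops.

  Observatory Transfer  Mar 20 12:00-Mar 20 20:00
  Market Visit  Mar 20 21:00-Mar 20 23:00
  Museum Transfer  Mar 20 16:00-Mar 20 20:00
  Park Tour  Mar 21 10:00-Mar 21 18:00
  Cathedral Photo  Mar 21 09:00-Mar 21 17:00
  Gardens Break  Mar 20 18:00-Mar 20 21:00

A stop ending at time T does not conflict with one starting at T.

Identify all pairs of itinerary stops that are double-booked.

Sorted by start: Observatory Transfer, Museum Transfer, Gardens Break, Market Visit, Cathedral Photo, Park Tour.
Museum Transfer starts before Observatory Transfer ends → Observatory Transfer and Museum Transfer overlap.
Gardens Break starts before Observatory Transfer ends → Observatory Transfer and Gardens Break overlap.
Market Visit starts after Observatory Transfer ends — done with Observatory Transfer.
Gardens Break starts before Museum Transfer ends → Museum Transfer and Gardens Break overlap.
Market Visit starts after Museum Transfer ends — done with Museum Transfer.
Market Visit starts exactly when Gardens Break ends (back-to-back, no overlap) — done with Gardens Break.
Cathedral Photo starts after Market Visit ends — done with Market Visit.
Park Tour starts before Cathedral Photo ends → Cathedral Photo and Park Tour overlap.

Cathedral Photo & Park Tour, Gardens Break & Museum Transfer, Gardens Break & Observatory Transfer, Museum Transfer & Observatory Transfer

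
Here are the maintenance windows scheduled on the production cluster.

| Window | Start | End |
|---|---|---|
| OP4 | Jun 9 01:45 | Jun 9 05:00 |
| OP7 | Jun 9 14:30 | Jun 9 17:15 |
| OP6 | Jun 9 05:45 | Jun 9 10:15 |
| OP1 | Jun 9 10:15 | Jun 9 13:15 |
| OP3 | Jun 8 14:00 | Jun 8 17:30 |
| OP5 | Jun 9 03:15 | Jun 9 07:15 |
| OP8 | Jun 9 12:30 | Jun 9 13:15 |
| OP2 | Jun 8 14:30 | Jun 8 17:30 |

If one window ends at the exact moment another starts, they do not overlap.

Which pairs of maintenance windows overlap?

Sorted by start: OP3, OP2, OP4, OP5, OP6, OP1, OP8, OP7.
OP2 starts before OP3 ends → OP3 and OP2 overlap.
OP4 starts after OP3 ends; OP3 is clear from here.
OP4 starts after OP2 ends; OP2 is clear from here.
OP5 starts before OP4 ends → OP4 and OP5 overlap.
OP6 starts after OP4 ends; OP4 is clear from here.
OP6 starts before OP5 ends → OP5 and OP6 overlap.
OP1 starts after OP5 ends; OP5 is clear from here.
OP1 starts exactly when OP6 ends (back-to-back, no overlap); OP6 is clear from here.
OP8 starts before OP1 ends → OP1 and OP8 overlap.
OP7 starts after OP1 ends.
OP7 starts after OP8 ends.

OP1 & OP8, OP2 & OP3, OP4 & OP5, OP5 & OP6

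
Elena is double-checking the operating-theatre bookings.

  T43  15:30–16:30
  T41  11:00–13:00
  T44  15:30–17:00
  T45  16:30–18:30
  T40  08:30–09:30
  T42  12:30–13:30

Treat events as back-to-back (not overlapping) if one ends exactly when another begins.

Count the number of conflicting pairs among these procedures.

3

Check each pair: they overlap iff neither finishes before the other starts.
Sorted by start: T40, T41, T42, T43, T44, T45.
T41 starts after T40 ends, so nothing later overlaps T40 either.
T42 starts before T41 ends → T41 and T42 overlap.
T43 starts after T41 ends, so nothing later overlaps T41 either.
T43 starts after T42 ends, so nothing later overlaps T42 either.
T44 starts before T43 ends → T43 and T44 overlap.
T45 starts exactly when T43 ends (back-to-back, no overlap).
T45 starts before T44 ends → T44 and T45 overlap.
Overlapping pairs: T41 & T42, T43 & T44, T44 & T45 — 3 in total.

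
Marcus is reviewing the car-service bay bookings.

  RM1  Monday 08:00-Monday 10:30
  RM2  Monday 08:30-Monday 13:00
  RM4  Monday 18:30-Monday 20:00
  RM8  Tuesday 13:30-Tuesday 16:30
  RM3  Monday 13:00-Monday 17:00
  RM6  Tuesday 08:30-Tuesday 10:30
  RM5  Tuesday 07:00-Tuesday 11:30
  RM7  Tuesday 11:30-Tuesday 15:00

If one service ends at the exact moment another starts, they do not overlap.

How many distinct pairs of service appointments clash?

Check each pair: they overlap iff neither finishes before the other starts.
Sorted by start: RM1, RM2, RM3, RM4, RM5, RM6, RM7, RM8.
RM2 starts before RM1 ends → RM1 and RM2 overlap.
RM3 starts after RM1 ends, so nothing later overlaps RM1 either.
RM3 starts exactly when RM2 ends (back-to-back, no overlap), so nothing later overlaps RM2 either.
RM4 starts after RM3 ends, so nothing later overlaps RM3 either.
RM5 starts after RM4 ends, so nothing later overlaps RM4 either.
RM6 starts before RM5 ends → RM5 and RM6 overlap.
RM7 starts exactly when RM5 ends (back-to-back, no overlap), so nothing later overlaps RM5 either.
RM7 starts after RM6 ends, so nothing later overlaps RM6 either.
RM8 starts before RM7 ends → RM7 and RM8 overlap.
Overlapping pairs: RM1 & RM2, RM5 & RM6, RM7 & RM8 — 3 in total.

3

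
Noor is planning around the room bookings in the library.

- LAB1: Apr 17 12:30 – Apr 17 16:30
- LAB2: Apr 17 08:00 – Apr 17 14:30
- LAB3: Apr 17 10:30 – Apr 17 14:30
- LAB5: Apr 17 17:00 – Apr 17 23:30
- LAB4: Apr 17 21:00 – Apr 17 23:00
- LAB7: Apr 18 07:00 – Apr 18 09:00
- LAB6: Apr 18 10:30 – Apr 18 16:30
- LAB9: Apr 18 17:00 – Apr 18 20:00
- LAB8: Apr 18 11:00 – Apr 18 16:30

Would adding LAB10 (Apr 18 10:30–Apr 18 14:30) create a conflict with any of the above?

LAB2: ends Apr 17 14:30 at or before LAB10 starts Apr 18 10:30 → clear.
LAB3: ends Apr 17 14:30 at or before LAB10 starts Apr 18 10:30 → clear.
LAB1: ends Apr 17 16:30 at or before LAB10 starts Apr 18 10:30 → clear.
LAB5: ends Apr 17 23:30 at or before LAB10 starts Apr 18 10:30 → clear.
LAB4: ends Apr 17 23:00 at or before LAB10 starts Apr 18 10:30 → clear.
LAB7: ends Apr 18 09:00 at or before LAB10 starts Apr 18 10:30 → clear.
LAB6: starts Apr 18 10:30 before LAB10 ends Apr 18 14:30, and ends Apr 18 16:30 after LAB10 starts Apr 18 10:30 → overlap.
LAB8: starts Apr 18 11:00 before LAB10 ends Apr 18 14:30, and ends Apr 18 16:30 after LAB10 starts Apr 18 10:30 → overlap.
LAB9: starts Apr 18 17:00 at or after LAB10 ends Apr 18 14:30 → clear.
LAB10 overlaps LAB6, LAB8.

Yes — it overlaps LAB6, LAB8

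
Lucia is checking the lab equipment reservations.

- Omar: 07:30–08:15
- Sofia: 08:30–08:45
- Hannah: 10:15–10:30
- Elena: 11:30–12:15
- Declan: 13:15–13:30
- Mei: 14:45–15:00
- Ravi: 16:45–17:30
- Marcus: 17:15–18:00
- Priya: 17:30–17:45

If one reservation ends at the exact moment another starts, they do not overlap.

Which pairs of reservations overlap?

Sorted by start: Omar, Sofia, Hannah, Elena, Declan, Mei, Ravi, Marcus, Priya.
Sofia starts after Omar ends; Omar is clear from here.
Hannah starts after Sofia ends; Sofia is clear from here.
Elena starts after Hannah ends; Hannah is clear from here.
Declan starts after Elena ends; Elena is clear from here.
Mei starts after Declan ends; Declan is clear from here.
Ravi starts after Mei ends; Mei is clear from here.
Marcus starts before Ravi ends → Ravi and Marcus overlap.
Priya starts exactly when Ravi ends (back-to-back, no overlap).
Priya starts before Marcus ends → Marcus and Priya overlap.

Marcus & Priya, Marcus & Ravi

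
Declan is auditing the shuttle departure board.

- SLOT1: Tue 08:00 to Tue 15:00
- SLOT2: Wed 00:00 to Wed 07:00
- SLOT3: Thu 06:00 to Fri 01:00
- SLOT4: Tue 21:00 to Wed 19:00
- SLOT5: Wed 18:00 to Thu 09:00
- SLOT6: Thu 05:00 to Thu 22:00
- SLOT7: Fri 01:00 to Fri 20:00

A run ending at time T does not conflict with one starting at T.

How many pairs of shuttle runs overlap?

5

Two intervals overlap when each starts before the other ends.
Sorted by start: SLOT1, SLOT4, SLOT2, SLOT5, SLOT6, SLOT3, SLOT7.
SLOT4 starts after SLOT1 ends; SLOT1 is clear from here.
SLOT2 starts before SLOT4 ends → SLOT4 and SLOT2 overlap.
SLOT5 starts before SLOT4 ends → SLOT4 and SLOT5 overlap.
SLOT6 starts after SLOT4 ends; SLOT4 is clear from here.
SLOT5 starts after SLOT2 ends; SLOT2 is clear from here.
SLOT6 starts before SLOT5 ends → SLOT5 and SLOT6 overlap.
SLOT3 starts before SLOT5 ends → SLOT5 and SLOT3 overlap.
SLOT7 starts after SLOT5 ends.
SLOT3 starts before SLOT6 ends → SLOT6 and SLOT3 overlap.
SLOT7 starts after SLOT6 ends.
SLOT7 starts exactly when SLOT3 ends (back-to-back, no overlap).
Overlapping pairs: SLOT2 & SLOT4, SLOT3 & SLOT5, SLOT3 & SLOT6, SLOT4 & SLOT5, SLOT5 & SLOT6 — 5 in total.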